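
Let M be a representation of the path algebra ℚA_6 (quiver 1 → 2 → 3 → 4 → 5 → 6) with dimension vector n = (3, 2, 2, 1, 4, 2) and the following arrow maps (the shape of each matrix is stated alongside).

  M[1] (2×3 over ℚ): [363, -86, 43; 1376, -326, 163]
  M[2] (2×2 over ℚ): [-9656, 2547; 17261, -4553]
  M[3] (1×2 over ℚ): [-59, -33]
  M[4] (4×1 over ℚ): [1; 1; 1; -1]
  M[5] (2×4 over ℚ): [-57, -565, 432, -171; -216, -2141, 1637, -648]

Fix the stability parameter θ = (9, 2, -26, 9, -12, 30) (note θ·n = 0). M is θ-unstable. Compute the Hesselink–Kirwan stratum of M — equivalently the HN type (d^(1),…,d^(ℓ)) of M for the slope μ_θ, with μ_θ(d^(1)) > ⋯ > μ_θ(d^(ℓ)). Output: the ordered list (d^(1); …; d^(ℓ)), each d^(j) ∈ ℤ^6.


Via rank(M_{q-1}∘⋯∘M_p): M ≅ I[1,1], I[1,3], I[1,6], I[5,5]^2, I[5,6].
μ_θ-semistable layers: μ^(1)=30; μ^(2)=9; μ^(3)=-3/2; μ^(4)=-5; μ^(5)=-12

((0, 0, 0, 0, 0, 2); (1, 0, 0, 0, 0, 0); (0, 0, 0, 1, 1, 0); (2, 2, 2, 0, 0, 0); (0, 0, 0, 0, 3, 0))


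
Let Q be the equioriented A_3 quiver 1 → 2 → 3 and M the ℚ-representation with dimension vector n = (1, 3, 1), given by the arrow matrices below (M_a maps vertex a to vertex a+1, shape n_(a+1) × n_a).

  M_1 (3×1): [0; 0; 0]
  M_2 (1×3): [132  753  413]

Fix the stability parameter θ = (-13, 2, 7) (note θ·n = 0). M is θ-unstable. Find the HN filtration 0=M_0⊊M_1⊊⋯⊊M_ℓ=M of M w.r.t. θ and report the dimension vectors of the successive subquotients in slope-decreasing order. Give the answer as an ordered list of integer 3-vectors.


Barcode: M ≅ I[1,1], I[2,2]^2, I[2,3]. HN layers by μ_θ (3 steps, strictly decreasing):
  μ^(1)=7; μ^(2)=2; μ^(3)=-13

((0, 0, 1); (0, 3, 0); (1, 0, 0))


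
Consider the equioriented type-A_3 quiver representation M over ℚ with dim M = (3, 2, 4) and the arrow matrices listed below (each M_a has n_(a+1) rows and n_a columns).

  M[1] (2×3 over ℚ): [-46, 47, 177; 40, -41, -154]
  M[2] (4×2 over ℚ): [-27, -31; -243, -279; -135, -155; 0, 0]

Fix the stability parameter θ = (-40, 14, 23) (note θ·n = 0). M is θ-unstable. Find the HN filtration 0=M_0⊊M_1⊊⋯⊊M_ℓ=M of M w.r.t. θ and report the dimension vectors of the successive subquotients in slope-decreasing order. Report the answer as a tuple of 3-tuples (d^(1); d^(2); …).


Via rank(M_{q-1}∘⋯∘M_p): M ≅ I[1,1], I[1,2], I[1,3], I[3,3]^3.
μ_θ-semistable layers: μ^(1)=23; μ^(2)=14; μ^(3)=-40

((0, 0, 4); (0, 2, 0); (3, 0, 0))


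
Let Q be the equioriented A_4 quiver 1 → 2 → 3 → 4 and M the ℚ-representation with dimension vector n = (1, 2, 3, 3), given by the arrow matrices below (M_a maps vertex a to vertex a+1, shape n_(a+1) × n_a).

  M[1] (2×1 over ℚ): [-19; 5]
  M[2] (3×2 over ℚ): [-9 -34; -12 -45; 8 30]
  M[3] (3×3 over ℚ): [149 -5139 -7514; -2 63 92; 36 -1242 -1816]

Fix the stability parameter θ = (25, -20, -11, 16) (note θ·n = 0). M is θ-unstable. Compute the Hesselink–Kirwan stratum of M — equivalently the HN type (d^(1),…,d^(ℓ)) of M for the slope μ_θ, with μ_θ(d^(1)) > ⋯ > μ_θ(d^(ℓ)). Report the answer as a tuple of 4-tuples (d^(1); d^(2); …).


Interval decomposition of M: I[1,4], I[2,4], I[3,3], I[4,4].
HN type (ℓ=4): μ^(1)=16; μ^(2)=-2; μ^(3)=-11; μ^(4)=-20

((0, 0, 0, 3); (1, 1, 1, 0); (0, 0, 2, 0); (0, 1, 0, 0))


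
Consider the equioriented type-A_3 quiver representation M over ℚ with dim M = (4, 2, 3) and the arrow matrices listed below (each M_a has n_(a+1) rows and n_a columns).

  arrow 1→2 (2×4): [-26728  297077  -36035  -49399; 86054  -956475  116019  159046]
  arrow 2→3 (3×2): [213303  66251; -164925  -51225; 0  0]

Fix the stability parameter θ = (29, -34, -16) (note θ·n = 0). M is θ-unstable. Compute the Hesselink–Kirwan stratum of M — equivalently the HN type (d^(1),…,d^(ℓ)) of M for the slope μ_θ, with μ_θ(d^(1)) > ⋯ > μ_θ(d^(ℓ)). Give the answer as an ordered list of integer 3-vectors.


Via rank(M_{q-1}∘⋯∘M_p): M ≅ I[1,1]^2, I[1,2], I[1,3], I[3,3]^2.
μ_θ-semistable layers: μ^(1)=29; μ^(2)=-5/2; μ^(3)=-7; μ^(4)=-16

((2, 0, 0); (1, 1, 0); (1, 1, 1); (0, 0, 2))


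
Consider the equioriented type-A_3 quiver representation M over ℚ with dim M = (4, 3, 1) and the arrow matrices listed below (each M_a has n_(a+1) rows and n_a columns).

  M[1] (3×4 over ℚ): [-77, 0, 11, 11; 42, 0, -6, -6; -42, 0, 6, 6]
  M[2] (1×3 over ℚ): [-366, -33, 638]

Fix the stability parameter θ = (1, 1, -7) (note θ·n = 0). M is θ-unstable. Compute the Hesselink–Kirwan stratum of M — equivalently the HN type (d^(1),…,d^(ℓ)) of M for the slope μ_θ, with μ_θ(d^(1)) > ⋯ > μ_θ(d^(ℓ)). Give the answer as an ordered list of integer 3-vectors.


Barcode: M ≅ I[1,1]^3, I[1,2], I[2,2], I[2,3]. HN layers by μ_θ (2 steps, strictly decreasing):
  μ^(1)=1; μ^(2)=-3

((4, 2, 0); (0, 1, 1))


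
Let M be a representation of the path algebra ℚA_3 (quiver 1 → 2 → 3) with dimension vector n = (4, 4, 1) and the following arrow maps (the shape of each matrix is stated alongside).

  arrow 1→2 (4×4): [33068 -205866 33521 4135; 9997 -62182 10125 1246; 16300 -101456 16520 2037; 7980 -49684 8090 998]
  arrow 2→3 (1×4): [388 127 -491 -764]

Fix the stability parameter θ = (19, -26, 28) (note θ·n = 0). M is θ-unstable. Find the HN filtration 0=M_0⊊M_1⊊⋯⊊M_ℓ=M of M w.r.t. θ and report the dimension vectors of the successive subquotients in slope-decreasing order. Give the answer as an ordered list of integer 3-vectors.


Barcode: M ≅ I[1,1], I[1,2]^2, I[1,3], I[2,2]. HN layers by μ_θ (4 steps, strictly decreasing):
  μ^(1)=28; μ^(2)=19; μ^(3)=-7/2; μ^(4)=-26

((0, 0, 1); (1, 0, 0); (3, 3, 0); (0, 1, 0))


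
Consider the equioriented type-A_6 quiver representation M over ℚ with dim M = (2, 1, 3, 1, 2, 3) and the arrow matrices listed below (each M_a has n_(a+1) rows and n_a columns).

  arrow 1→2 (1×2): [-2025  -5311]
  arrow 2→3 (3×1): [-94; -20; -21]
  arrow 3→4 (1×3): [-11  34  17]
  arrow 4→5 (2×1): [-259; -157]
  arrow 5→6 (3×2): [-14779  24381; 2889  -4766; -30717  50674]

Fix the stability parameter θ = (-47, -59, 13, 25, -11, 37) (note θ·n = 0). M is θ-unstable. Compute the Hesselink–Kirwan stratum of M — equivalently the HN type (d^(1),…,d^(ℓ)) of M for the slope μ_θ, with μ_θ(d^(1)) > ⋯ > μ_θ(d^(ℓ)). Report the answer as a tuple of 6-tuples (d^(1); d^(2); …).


Via rank(M_{q-1}∘⋯∘M_p): M ≅ I[1,1], I[1,6], I[3,3]^2, I[5,6], I[6,6].
μ_θ-semistable layers: μ^(1)=37; μ^(2)=13; μ^(3)=9; μ^(4)=-11; μ^(5)=-47; μ^(6)=-53

((0, 0, 0, 0, 0, 3); (0, 0, 2, 0, 0, 0); (0, 0, 1, 1, 1, 0); (0, 0, 0, 0, 1, 0); (1, 0, 0, 0, 0, 0); (1, 1, 0, 0, 0, 0))


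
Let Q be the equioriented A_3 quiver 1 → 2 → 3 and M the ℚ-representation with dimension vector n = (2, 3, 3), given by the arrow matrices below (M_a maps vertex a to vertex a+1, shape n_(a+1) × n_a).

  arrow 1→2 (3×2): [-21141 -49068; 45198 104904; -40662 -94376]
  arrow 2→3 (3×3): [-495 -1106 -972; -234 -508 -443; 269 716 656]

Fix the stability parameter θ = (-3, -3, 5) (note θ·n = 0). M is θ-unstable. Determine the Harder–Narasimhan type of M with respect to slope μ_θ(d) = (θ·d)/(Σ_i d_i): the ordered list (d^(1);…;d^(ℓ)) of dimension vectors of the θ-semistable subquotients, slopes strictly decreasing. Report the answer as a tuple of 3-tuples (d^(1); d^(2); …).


Via rank(M_{q-1}∘⋯∘M_p): M ≅ I[1,1], I[1,3], I[2,3]^2.
μ_θ-semistable layers: μ^(1)=5; μ^(2)=-3

((0, 0, 3); (2, 3, 0))


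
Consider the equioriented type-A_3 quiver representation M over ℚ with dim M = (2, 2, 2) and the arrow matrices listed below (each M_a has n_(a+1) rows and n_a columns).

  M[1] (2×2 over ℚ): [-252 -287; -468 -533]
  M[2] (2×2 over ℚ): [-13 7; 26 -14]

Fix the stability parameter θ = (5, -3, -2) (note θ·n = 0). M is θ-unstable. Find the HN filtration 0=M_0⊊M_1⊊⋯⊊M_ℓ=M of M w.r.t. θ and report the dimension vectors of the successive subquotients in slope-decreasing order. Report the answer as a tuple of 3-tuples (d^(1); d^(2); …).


Via rank(M_{q-1}∘⋯∘M_p): M ≅ I[1,1], I[1,2], I[2,3], I[3,3].
μ_θ-semistable layers: μ^(1)=5; μ^(2)=1; μ^(3)=-2; μ^(4)=-3

((1, 0, 0); (1, 1, 0); (0, 0, 2); (0, 1, 0))


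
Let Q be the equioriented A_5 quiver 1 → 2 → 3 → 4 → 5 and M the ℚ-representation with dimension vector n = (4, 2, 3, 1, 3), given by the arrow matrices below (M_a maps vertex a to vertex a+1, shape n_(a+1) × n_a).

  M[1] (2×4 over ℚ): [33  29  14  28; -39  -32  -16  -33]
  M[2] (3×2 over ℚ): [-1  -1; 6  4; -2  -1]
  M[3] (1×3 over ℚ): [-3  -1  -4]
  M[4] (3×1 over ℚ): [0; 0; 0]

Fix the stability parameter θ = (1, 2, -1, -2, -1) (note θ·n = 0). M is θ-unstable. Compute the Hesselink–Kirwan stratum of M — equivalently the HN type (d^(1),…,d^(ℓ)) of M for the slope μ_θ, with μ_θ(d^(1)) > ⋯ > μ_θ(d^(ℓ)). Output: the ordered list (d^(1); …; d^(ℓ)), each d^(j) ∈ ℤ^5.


Interval decomposition of M: I[1,1]^2, I[1,3], I[1,4], I[3,3], I[5,5]^3.
HN type (ℓ=4): μ^(1)=1; μ^(2)=2/3; μ^(3)=0; μ^(4)=-1

((2, 0, 0, 0, 0); (1, 1, 1, 0, 0); (1, 1, 1, 1, 0); (0, 0, 1, 0, 3))


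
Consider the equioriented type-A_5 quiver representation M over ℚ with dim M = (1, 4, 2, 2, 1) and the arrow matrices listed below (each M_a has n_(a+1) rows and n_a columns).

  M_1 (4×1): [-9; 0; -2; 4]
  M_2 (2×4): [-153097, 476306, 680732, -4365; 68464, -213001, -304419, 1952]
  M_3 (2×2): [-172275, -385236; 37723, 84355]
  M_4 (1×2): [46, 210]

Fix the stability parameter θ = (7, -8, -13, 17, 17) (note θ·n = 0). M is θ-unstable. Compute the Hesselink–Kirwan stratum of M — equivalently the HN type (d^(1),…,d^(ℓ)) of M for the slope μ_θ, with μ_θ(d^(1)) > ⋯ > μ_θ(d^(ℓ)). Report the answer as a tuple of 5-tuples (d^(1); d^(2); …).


Via rank(M_{q-1}∘⋯∘M_p): M ≅ I[1,4], I[2,2]^2, I[2,5].
μ_θ-semistable layers: μ^(1)=17; μ^(2)=-14/3; μ^(3)=-8; μ^(4)=-21/2

((0, 0, 0, 2, 1); (1, 1, 1, 0, 0); (0, 2, 0, 0, 0); (0, 1, 1, 0, 0))


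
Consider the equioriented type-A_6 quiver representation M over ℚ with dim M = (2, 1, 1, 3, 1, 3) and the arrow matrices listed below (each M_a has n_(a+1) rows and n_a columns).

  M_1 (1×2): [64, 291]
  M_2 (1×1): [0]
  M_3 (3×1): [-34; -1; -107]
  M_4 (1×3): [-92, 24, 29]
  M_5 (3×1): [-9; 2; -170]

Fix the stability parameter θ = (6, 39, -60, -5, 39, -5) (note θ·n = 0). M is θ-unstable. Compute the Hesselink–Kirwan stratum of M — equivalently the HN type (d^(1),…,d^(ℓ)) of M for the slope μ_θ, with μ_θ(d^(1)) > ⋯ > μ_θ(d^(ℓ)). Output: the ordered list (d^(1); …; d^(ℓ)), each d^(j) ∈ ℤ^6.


Via rank(M_{q-1}∘⋯∘M_p): M ≅ I[1,1], I[1,2], I[3,6], I[4,4]^2, I[6,6]^2.
μ_θ-semistable layers: μ^(1)=39; μ^(2)=17; μ^(3)=6; μ^(4)=-5; μ^(5)=-60

((0, 1, 0, 0, 0, 0); (0, 0, 0, 0, 1, 1); (2, 0, 0, 0, 0, 0); (0, 0, 0, 3, 0, 2); (0, 0, 1, 0, 0, 0))


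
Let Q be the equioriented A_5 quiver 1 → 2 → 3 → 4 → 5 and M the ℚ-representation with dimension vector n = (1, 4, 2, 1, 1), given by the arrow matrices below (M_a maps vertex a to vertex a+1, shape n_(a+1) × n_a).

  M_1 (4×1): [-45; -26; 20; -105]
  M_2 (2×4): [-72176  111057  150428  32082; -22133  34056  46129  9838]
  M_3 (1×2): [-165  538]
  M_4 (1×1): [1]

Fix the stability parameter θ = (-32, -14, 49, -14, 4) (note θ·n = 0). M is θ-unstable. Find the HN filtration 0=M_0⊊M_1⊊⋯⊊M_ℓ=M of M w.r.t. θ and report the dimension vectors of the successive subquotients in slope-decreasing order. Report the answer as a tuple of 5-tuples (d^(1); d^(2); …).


Interval decomposition of M: I[1,5], I[2,2]^2, I[2,3].
HN type (ℓ=4): μ^(1)=49; μ^(2)=13; μ^(3)=-14; μ^(4)=-32

((0, 0, 1, 0, 0); (0, 0, 1, 1, 1); (0, 4, 0, 0, 0); (1, 0, 0, 0, 0))


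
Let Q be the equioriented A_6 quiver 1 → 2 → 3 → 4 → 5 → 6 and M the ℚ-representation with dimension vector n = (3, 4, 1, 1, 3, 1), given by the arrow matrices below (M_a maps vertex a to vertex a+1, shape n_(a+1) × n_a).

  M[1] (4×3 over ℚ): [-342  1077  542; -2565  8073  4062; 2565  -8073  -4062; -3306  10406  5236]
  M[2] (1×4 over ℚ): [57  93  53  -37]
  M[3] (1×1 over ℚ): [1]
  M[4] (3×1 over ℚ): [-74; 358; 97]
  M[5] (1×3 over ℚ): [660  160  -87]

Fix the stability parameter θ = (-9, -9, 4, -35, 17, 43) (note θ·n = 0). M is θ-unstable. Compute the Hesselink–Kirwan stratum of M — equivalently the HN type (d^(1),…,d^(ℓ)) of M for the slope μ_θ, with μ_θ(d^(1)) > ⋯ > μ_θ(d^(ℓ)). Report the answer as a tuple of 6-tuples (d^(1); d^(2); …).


Via rank(M_{q-1}∘⋯∘M_p): M ≅ I[1,1], I[1,2], I[1,6], I[2,2]^2, I[5,5]^2.
μ_θ-semistable layers: μ^(1)=43; μ^(2)=17; μ^(3)=-9; μ^(4)=-49/4

((0, 0, 0, 0, 0, 1); (0, 0, 0, 0, 3, 0); (2, 3, 0, 0, 0, 0); (1, 1, 1, 1, 0, 0))


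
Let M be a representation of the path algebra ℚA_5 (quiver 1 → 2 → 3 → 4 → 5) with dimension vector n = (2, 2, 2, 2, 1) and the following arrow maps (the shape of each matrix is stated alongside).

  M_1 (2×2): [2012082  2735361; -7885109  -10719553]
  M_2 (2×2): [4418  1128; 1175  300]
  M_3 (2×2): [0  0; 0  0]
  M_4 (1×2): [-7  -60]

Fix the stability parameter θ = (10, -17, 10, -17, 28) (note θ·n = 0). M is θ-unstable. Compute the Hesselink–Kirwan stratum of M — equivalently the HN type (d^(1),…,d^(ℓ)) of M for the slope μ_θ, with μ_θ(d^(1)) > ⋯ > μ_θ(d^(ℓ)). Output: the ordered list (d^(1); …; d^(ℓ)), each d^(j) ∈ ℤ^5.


Interval decomposition of M: I[1,2], I[1,3], I[3,3], I[4,4], I[4,5].
HN type (ℓ=4): μ^(1)=28; μ^(2)=10; μ^(3)=-7/2; μ^(4)=-17

((0, 0, 0, 0, 1); (0, 0, 2, 0, 0); (2, 2, 0, 0, 0); (0, 0, 0, 2, 0))


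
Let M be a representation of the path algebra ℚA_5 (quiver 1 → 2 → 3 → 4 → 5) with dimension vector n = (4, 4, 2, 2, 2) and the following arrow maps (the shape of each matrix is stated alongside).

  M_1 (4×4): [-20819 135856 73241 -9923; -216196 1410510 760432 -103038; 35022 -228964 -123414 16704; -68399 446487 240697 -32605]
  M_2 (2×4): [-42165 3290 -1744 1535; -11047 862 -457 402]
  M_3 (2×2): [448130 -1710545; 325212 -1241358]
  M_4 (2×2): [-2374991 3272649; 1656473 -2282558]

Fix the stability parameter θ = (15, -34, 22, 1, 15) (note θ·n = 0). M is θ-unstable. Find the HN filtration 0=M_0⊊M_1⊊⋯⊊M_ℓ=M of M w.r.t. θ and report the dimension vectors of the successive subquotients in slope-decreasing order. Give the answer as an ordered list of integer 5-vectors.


Interval decomposition of M: I[1,2]^2, I[1,3], I[1,5], I[4,5].
HN type (ℓ=5): μ^(1)=22; μ^(2)=15; μ^(3)=23/2; μ^(4)=1; μ^(5)=-19/2

((0, 0, 1, 0, 0); (0, 0, 0, 0, 2); (0, 0, 1, 1, 0); (0, 0, 0, 1, 0); (4, 4, 0, 0, 0))


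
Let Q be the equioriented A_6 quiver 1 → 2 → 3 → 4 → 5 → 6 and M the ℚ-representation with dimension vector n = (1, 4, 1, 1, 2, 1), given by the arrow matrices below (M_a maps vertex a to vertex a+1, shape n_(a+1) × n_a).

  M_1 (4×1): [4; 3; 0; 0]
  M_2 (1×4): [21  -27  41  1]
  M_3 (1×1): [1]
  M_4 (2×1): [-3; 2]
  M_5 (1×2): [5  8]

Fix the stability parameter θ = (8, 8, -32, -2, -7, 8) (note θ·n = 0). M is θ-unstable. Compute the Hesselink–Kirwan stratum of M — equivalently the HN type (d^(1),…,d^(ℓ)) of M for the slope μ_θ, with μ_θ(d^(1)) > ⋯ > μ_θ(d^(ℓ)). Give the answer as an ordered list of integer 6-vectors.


Interval decomposition of M: I[1,6], I[2,2]^3, I[5,5].
HN type (ℓ=4): μ^(1)=8; μ^(2)=-9/2; μ^(3)=-16/3; μ^(4)=-7

((0, 3, 0, 0, 0, 1); (0, 0, 0, 1, 1, 0); (1, 1, 1, 0, 0, 0); (0, 0, 0, 0, 1, 0))


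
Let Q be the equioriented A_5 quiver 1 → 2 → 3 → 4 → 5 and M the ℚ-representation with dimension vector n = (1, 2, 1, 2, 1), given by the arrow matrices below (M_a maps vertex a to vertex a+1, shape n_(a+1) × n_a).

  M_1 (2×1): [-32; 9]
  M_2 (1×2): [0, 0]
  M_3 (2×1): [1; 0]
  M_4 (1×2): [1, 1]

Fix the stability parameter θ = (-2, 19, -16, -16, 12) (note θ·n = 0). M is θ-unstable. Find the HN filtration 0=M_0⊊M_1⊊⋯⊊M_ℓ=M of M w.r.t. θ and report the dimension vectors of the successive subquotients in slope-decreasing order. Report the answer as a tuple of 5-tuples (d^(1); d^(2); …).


Via rank(M_{q-1}∘⋯∘M_p): M ≅ I[1,2], I[2,2], I[3,5], I[4,4].
μ_θ-semistable layers: μ^(1)=19; μ^(2)=12; μ^(3)=-2; μ^(4)=-16

((0, 2, 0, 0, 0); (0, 0, 0, 0, 1); (1, 0, 0, 0, 0); (0, 0, 1, 2, 0))


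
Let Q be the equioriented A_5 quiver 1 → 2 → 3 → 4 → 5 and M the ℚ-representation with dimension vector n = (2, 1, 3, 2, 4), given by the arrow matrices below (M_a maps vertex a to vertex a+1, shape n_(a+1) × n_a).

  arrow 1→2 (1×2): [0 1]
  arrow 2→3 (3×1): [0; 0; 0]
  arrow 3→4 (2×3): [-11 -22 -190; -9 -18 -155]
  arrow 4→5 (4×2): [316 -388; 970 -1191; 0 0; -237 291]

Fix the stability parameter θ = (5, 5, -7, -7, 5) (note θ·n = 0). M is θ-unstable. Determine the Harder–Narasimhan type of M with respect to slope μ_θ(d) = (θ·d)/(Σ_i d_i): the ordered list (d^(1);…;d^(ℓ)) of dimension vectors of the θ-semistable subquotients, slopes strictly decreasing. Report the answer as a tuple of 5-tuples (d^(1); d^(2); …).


Via rank(M_{q-1}∘⋯∘M_p): M ≅ I[1,1], I[1,2], I[3,3], I[3,5]^2, I[5,5]^2.
μ_θ-semistable layers: μ^(1)=5; μ^(2)=-7

((2, 1, 0, 0, 4); (0, 0, 3, 2, 0))


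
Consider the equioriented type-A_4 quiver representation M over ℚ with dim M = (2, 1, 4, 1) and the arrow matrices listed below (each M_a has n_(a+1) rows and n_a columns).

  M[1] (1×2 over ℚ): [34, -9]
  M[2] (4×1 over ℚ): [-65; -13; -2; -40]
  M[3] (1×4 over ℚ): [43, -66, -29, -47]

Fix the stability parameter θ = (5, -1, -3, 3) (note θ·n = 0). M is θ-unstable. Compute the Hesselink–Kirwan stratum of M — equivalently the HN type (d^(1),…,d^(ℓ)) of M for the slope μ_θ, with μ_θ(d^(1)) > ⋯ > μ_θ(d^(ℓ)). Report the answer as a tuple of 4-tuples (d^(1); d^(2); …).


Barcode: M ≅ I[1,1], I[1,4], I[3,3]^3. HN layers by μ_θ (4 steps, strictly decreasing):
  μ^(1)=5; μ^(2)=3; μ^(3)=1/3; μ^(4)=-3

((1, 0, 0, 0); (0, 0, 0, 1); (1, 1, 1, 0); (0, 0, 3, 0))


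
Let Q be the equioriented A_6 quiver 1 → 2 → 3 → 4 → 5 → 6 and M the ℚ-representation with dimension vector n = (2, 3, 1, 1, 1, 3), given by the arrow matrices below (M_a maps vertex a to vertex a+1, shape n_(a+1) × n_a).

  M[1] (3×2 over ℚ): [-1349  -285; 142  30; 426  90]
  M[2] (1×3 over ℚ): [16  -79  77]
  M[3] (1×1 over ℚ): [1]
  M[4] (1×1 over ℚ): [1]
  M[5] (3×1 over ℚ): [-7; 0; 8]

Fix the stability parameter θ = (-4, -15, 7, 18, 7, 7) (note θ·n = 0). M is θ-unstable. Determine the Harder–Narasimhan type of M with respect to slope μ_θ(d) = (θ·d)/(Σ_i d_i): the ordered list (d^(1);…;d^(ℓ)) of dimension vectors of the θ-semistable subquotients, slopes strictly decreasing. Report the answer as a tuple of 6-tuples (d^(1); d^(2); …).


Barcode: M ≅ I[1,1], I[1,2], I[2,2], I[2,6], I[6,6]^2. HN layers by μ_θ (5 steps, strictly decreasing):
  μ^(1)=32/3; μ^(2)=7; μ^(3)=-4; μ^(4)=-19/2; μ^(5)=-15

((0, 0, 0, 1, 1, 1); (0, 0, 1, 0, 0, 2); (1, 0, 0, 0, 0, 0); (1, 1, 0, 0, 0, 0); (0, 2, 0, 0, 0, 0))


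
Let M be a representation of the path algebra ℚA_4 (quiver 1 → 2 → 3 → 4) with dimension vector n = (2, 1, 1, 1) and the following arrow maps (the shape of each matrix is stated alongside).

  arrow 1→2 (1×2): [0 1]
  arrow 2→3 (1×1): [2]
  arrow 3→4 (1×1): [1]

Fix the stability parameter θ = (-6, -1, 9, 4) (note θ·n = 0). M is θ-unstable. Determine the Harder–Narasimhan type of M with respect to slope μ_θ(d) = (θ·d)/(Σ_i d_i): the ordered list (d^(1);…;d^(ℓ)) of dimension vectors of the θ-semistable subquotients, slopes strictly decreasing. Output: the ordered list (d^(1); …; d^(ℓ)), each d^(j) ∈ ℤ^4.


Barcode: M ≅ I[1,1], I[1,4]. HN layers by μ_θ (3 steps, strictly decreasing):
  μ^(1)=13/2; μ^(2)=-1; μ^(3)=-6

((0, 0, 1, 1); (0, 1, 0, 0); (2, 0, 0, 0))


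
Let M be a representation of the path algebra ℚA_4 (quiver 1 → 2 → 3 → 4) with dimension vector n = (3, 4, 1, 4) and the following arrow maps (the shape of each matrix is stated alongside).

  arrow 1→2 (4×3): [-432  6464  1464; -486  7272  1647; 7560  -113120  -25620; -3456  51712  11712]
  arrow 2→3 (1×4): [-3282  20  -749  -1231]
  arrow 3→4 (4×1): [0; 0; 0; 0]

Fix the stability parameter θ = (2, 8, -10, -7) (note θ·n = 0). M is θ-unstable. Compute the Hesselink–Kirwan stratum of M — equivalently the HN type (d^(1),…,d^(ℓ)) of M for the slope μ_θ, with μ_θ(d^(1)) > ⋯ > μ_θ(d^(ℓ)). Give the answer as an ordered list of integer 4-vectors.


Via rank(M_{q-1}∘⋯∘M_p): M ≅ I[1,1]^2, I[1,2], I[2,2]^2, I[2,3], I[4,4]^4.
μ_θ-semistable layers: μ^(1)=8; μ^(2)=2; μ^(3)=-1; μ^(4)=-7

((0, 3, 0, 0); (3, 0, 0, 0); (0, 1, 1, 0); (0, 0, 0, 4))


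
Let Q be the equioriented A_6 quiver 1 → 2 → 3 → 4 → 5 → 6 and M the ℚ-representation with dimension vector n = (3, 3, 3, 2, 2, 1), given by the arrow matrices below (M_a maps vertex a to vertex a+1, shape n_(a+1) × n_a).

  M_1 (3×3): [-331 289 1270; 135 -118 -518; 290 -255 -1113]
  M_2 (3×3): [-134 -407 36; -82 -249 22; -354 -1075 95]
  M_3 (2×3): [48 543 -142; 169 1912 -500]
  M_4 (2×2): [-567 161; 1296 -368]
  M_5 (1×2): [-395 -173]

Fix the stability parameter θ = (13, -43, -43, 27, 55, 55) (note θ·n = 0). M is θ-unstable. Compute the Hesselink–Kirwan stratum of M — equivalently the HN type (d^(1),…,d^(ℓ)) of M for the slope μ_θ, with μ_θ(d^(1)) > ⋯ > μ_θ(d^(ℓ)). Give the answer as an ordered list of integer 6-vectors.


Via rank(M_{q-1}∘⋯∘M_p): M ≅ I[1,2], I[1,3], I[1,4], I[3,6], I[5,5].
μ_θ-semistable layers: μ^(1)=55; μ^(2)=27; μ^(3)=-15; μ^(4)=-73/3; μ^(5)=-43

((0, 0, 0, 0, 2, 1); (0, 0, 0, 2, 0, 0); (1, 1, 0, 0, 0, 0); (2, 2, 2, 0, 0, 0); (0, 0, 1, 0, 0, 0))


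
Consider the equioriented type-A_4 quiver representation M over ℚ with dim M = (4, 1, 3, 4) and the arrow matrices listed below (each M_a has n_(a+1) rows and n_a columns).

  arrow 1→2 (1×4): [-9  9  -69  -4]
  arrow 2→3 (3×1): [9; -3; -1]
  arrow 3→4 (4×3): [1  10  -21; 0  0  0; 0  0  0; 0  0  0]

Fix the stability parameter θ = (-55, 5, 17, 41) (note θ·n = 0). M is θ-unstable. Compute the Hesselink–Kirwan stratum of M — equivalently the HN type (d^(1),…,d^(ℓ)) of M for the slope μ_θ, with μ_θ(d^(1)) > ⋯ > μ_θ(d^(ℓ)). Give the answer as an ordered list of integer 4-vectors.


Via rank(M_{q-1}∘⋯∘M_p): M ≅ I[1,1]^3, I[1,3], I[3,3], I[3,4], I[4,4]^3.
μ_θ-semistable layers: μ^(1)=41; μ^(2)=17; μ^(3)=5; μ^(4)=-55

((0, 0, 0, 4); (0, 0, 3, 0); (0, 1, 0, 0); (4, 0, 0, 0))


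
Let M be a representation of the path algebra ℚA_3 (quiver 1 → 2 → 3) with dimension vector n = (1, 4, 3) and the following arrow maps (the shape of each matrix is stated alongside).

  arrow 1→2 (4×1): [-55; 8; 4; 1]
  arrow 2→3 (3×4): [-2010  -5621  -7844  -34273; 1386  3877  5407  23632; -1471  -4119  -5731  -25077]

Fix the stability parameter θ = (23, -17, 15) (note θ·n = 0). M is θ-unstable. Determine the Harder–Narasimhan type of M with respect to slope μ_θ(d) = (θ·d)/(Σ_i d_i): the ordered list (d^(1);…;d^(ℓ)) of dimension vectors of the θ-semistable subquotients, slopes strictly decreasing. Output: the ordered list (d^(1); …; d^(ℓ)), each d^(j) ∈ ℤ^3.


Barcode: M ≅ I[1,3], I[2,2], I[2,3]^2. HN layers by μ_θ (3 steps, strictly decreasing):
  μ^(1)=15; μ^(2)=3; μ^(3)=-17

((0, 0, 3); (1, 1, 0); (0, 3, 0))


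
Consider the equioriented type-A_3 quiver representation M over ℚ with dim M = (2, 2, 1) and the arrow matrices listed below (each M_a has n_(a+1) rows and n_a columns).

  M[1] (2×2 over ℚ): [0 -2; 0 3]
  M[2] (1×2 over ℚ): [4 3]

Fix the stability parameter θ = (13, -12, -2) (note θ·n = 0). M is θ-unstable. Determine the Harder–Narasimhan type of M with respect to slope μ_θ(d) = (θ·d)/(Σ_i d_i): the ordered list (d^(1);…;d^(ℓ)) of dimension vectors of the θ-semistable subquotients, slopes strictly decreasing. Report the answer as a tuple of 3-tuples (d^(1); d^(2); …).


Interval decomposition of M: I[1,1], I[1,3], I[2,2].
HN type (ℓ=3): μ^(1)=13; μ^(2)=-1/3; μ^(3)=-12

((1, 0, 0); (1, 1, 1); (0, 1, 0))


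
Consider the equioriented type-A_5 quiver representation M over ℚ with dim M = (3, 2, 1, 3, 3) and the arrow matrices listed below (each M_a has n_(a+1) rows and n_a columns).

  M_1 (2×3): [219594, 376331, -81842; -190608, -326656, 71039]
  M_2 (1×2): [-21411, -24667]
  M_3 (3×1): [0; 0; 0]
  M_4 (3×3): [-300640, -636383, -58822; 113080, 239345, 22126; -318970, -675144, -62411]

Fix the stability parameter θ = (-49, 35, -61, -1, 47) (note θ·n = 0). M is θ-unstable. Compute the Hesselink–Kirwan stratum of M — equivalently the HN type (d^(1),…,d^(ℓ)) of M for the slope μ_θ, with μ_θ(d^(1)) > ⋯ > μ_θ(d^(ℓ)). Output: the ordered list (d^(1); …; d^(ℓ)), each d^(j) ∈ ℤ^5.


Via rank(M_{q-1}∘⋯∘M_p): M ≅ I[1,1], I[1,2], I[1,3], I[4,4], I[4,5]^2, I[5,5].
μ_θ-semistable layers: μ^(1)=47; μ^(2)=35; μ^(3)=-1; μ^(4)=-13; μ^(5)=-49

((0, 0, 0, 0, 3); (0, 1, 0, 0, 0); (0, 0, 0, 3, 0); (0, 1, 1, 0, 0); (3, 0, 0, 0, 0))


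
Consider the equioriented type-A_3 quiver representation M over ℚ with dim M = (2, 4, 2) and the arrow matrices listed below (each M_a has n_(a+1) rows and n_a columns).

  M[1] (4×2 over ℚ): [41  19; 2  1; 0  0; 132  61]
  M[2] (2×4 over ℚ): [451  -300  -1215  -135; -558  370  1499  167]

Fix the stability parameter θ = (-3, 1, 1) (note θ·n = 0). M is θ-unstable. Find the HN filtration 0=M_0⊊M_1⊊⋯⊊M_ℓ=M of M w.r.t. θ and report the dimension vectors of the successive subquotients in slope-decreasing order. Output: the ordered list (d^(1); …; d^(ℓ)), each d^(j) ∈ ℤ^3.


Interval decomposition of M: I[1,3]^2, I[2,2]^2.
HN type (ℓ=2): μ^(1)=1; μ^(2)=-3

((0, 4, 2); (2, 0, 0))


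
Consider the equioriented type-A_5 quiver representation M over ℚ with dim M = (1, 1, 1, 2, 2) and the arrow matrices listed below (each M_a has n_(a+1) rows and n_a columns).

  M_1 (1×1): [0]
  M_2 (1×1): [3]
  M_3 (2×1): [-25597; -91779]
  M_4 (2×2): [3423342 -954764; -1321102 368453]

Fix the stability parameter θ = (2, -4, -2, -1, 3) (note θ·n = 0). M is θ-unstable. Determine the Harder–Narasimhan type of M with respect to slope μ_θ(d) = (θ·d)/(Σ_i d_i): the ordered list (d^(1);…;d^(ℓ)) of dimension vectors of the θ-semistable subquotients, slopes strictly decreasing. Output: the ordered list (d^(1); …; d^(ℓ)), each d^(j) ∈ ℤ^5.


Barcode: M ≅ I[1,1], I[2,5], I[4,5]. HN layers by μ_θ (5 steps, strictly decreasing):
  μ^(1)=3; μ^(2)=2; μ^(3)=-1; μ^(4)=-2; μ^(5)=-4

((0, 0, 0, 0, 2); (1, 0, 0, 0, 0); (0, 0, 0, 2, 0); (0, 0, 1, 0, 0); (0, 1, 0, 0, 0))


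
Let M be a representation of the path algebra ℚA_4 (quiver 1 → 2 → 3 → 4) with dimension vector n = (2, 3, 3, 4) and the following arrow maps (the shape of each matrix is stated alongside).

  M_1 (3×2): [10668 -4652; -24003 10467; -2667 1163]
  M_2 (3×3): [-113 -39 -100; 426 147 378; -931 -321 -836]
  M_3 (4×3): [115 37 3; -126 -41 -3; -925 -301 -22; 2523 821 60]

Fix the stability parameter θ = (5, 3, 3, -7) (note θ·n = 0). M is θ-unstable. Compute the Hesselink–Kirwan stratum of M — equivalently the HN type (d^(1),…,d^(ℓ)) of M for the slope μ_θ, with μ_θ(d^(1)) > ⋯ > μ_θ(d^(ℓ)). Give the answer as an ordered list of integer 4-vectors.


Barcode: M ≅ I[1,1], I[1,4], I[2,2], I[2,4], I[3,4], I[4,4]. HN layers by μ_θ (6 steps, strictly decreasing):
  μ^(1)=5; μ^(2)=3; μ^(3)=1; μ^(4)=-1/3; μ^(5)=-2; μ^(6)=-7

((1, 0, 0, 0); (0, 1, 0, 0); (1, 1, 1, 1); (0, 1, 1, 1); (0, 0, 1, 1); (0, 0, 0, 1))


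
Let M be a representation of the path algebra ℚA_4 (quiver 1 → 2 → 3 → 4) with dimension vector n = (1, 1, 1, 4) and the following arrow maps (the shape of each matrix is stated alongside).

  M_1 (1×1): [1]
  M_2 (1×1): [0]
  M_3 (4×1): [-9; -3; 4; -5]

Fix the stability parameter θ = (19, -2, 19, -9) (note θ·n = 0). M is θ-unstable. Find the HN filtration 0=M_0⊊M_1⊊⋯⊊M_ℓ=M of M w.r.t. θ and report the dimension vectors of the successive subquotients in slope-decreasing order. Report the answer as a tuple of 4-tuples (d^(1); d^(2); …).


Via rank(M_{q-1}∘⋯∘M_p): M ≅ I[1,2], I[3,4], I[4,4]^3.
μ_θ-semistable layers: μ^(1)=17/2; μ^(2)=5; μ^(3)=-9

((1, 1, 0, 0); (0, 0, 1, 1); (0, 0, 0, 3))


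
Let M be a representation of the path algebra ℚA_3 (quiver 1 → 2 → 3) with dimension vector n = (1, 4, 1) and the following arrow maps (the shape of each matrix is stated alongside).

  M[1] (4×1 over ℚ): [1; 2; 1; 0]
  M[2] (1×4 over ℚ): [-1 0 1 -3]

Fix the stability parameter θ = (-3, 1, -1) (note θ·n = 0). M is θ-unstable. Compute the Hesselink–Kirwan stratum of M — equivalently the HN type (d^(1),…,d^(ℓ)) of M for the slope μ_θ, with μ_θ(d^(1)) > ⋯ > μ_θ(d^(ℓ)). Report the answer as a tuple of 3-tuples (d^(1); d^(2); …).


Via rank(M_{q-1}∘⋯∘M_p): M ≅ I[1,2], I[2,2]^2, I[2,3].
μ_θ-semistable layers: μ^(1)=1; μ^(2)=0; μ^(3)=-3

((0, 3, 0); (0, 1, 1); (1, 0, 0))


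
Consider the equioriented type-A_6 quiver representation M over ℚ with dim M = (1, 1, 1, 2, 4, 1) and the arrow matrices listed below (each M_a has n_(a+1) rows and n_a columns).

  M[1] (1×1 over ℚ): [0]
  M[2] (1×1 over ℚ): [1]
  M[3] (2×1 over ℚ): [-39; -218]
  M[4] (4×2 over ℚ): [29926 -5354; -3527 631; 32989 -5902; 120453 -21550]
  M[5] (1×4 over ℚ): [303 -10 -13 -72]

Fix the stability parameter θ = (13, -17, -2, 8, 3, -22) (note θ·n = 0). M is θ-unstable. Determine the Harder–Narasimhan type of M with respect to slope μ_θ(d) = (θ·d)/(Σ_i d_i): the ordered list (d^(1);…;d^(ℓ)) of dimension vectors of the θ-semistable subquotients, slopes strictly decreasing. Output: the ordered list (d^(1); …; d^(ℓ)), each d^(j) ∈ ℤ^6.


Interval decomposition of M: I[1,1], I[2,6], I[4,5], I[5,5]^2.
HN type (ℓ=5): μ^(1)=13; μ^(2)=11/2; μ^(3)=3; μ^(4)=-13/4; μ^(5)=-17

((1, 0, 0, 0, 0, 0); (0, 0, 0, 1, 1, 0); (0, 0, 0, 0, 2, 0); (0, 0, 1, 1, 1, 1); (0, 1, 0, 0, 0, 0))


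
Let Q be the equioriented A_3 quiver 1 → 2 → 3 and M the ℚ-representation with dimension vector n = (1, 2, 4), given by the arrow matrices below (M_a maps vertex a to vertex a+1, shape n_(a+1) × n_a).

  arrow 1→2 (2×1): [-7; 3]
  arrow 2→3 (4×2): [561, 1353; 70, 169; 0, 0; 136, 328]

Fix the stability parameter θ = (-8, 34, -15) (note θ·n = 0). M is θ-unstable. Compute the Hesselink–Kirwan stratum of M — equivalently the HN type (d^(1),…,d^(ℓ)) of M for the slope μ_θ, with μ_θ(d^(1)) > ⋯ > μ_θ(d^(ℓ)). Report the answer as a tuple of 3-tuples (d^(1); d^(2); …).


Barcode: M ≅ I[1,3], I[2,3], I[3,3]^2. HN layers by μ_θ (3 steps, strictly decreasing):
  μ^(1)=19/2; μ^(2)=-8; μ^(3)=-15

((0, 2, 2); (1, 0, 0); (0, 0, 2))


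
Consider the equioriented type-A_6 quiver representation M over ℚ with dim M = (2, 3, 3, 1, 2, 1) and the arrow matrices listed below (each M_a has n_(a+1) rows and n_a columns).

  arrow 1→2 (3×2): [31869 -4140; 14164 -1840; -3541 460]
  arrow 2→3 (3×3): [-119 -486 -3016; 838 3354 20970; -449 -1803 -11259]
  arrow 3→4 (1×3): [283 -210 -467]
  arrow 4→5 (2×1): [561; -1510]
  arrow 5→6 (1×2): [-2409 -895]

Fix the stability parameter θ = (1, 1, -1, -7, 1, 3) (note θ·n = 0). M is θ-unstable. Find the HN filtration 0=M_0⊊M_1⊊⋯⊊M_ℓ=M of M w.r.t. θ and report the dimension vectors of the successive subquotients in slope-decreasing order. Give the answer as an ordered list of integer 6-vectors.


Interval decomposition of M: I[1,1], I[1,6], I[2,2], I[2,3], I[3,3], I[5,5].
HN type (ℓ=5): μ^(1)=3; μ^(2)=1; μ^(3)=0; μ^(4)=-1; μ^(5)=-3/2

((0, 0, 0, 0, 0, 1); (1, 1, 0, 0, 2, 0); (0, 1, 1, 0, 0, 0); (0, 0, 1, 0, 0, 0); (1, 1, 1, 1, 0, 0))


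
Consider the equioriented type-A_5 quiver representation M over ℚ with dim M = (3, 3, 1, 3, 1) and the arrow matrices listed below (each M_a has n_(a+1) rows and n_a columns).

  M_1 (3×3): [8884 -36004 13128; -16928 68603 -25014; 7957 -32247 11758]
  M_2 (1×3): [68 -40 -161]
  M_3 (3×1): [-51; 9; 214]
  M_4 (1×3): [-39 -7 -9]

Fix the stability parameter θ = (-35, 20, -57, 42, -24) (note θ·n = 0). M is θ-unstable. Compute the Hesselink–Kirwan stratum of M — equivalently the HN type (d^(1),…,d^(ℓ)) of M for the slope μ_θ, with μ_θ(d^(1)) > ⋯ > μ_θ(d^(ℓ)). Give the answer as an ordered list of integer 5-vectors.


Barcode: M ≅ I[1,1], I[1,2], I[1,4], I[2,2], I[4,4], I[4,5]. HN layers by μ_θ (5 steps, strictly decreasing):
  μ^(1)=42; μ^(2)=20; μ^(3)=9; μ^(4)=-37/2; μ^(5)=-35

((0, 0, 0, 2, 0); (0, 2, 0, 0, 0); (0, 0, 0, 1, 1); (0, 1, 1, 0, 0); (3, 0, 0, 0, 0))


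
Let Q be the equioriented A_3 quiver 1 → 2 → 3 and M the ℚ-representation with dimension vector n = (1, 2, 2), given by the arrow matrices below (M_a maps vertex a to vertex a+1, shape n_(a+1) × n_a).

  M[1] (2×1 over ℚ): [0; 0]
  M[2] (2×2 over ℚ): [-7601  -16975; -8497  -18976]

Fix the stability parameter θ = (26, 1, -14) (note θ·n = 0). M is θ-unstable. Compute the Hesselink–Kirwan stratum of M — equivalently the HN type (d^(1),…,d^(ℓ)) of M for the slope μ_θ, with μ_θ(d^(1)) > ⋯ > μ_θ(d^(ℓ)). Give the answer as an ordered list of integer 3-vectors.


Via rank(M_{q-1}∘⋯∘M_p): M ≅ I[1,1], I[2,3]^2.
μ_θ-semistable layers: μ^(1)=26; μ^(2)=-13/2

((1, 0, 0); (0, 2, 2))


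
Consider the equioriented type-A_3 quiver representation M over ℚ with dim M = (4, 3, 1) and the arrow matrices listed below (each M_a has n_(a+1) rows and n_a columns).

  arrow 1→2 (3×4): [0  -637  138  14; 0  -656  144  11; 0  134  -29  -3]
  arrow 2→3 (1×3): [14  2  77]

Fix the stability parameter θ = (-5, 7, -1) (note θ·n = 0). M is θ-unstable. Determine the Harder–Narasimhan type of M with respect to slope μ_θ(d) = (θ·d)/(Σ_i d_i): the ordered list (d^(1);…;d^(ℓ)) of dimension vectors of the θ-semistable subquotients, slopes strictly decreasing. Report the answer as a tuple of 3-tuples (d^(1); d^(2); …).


Via rank(M_{q-1}∘⋯∘M_p): M ≅ I[1,1], I[1,2]^2, I[1,3].
μ_θ-semistable layers: μ^(1)=7; μ^(2)=3; μ^(3)=-5

((0, 2, 0); (0, 1, 1); (4, 0, 0))


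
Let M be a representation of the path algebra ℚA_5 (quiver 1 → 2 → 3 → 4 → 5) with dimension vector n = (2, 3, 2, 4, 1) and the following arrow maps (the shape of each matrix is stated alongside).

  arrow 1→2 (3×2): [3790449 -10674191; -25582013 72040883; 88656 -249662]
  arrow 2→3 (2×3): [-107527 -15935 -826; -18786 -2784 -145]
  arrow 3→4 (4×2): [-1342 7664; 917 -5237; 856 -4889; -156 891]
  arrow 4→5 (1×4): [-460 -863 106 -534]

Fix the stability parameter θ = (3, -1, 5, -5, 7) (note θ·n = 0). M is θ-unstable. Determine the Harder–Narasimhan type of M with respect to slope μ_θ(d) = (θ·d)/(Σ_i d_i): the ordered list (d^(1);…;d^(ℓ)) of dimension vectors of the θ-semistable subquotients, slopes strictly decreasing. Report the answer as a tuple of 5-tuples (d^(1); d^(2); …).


Interval decomposition of M: I[1,4], I[1,5], I[2,2], I[4,4]^2.
HN type (ℓ=4): μ^(1)=7; μ^(2)=1/2; μ^(3)=-1; μ^(4)=-5

((0, 0, 0, 0, 1); (2, 2, 2, 2, 0); (0, 1, 0, 0, 0); (0, 0, 0, 2, 0))


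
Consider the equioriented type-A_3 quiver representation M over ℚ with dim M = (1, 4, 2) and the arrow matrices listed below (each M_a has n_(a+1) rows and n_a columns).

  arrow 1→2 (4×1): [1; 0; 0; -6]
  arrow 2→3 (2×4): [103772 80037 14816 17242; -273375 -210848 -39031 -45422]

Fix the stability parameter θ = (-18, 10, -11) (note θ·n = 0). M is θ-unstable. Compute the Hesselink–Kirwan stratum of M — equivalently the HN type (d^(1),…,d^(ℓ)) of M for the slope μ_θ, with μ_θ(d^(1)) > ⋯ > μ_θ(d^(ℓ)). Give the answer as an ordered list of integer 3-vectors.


Interval decomposition of M: I[1,3], I[2,2]^2, I[2,3].
HN type (ℓ=3): μ^(1)=10; μ^(2)=-1/2; μ^(3)=-18

((0, 2, 0); (0, 2, 2); (1, 0, 0))


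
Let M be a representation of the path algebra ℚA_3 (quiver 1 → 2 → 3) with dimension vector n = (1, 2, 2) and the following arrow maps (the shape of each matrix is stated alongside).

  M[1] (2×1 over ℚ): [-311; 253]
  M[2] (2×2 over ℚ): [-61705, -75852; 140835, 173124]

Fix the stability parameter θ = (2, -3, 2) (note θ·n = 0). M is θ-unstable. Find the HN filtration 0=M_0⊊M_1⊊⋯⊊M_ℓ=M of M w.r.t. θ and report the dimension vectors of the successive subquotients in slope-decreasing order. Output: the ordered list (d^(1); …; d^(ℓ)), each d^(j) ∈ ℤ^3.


Via rank(M_{q-1}∘⋯∘M_p): M ≅ I[1,3], I[2,2], I[3,3].
μ_θ-semistable layers: μ^(1)=2; μ^(2)=-1/2; μ^(3)=-3

((0, 0, 2); (1, 1, 0); (0, 1, 0))


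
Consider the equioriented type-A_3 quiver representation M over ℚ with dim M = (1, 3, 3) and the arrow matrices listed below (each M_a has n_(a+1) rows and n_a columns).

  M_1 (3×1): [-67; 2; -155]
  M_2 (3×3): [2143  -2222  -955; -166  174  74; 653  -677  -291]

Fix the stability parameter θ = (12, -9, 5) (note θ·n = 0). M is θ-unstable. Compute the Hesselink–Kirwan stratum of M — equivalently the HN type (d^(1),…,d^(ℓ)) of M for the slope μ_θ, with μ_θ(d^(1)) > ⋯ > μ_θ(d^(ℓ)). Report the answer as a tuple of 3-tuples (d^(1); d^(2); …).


Interval decomposition of M: I[1,2], I[2,3]^2, I[3,3].
HN type (ℓ=3): μ^(1)=5; μ^(2)=3/2; μ^(3)=-9

((0, 0, 3); (1, 1, 0); (0, 2, 0))


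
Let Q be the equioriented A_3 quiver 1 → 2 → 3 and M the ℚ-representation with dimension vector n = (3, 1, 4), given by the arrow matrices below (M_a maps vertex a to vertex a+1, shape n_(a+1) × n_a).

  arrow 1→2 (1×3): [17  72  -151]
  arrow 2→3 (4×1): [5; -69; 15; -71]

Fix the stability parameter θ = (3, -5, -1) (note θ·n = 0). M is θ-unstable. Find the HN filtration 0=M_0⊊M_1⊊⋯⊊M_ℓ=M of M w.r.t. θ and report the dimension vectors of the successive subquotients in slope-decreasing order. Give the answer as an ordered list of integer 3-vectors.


Via rank(M_{q-1}∘⋯∘M_p): M ≅ I[1,1]^2, I[1,3], I[3,3]^3.
μ_θ-semistable layers: μ^(1)=3; μ^(2)=-1

((2, 0, 0); (1, 1, 4))


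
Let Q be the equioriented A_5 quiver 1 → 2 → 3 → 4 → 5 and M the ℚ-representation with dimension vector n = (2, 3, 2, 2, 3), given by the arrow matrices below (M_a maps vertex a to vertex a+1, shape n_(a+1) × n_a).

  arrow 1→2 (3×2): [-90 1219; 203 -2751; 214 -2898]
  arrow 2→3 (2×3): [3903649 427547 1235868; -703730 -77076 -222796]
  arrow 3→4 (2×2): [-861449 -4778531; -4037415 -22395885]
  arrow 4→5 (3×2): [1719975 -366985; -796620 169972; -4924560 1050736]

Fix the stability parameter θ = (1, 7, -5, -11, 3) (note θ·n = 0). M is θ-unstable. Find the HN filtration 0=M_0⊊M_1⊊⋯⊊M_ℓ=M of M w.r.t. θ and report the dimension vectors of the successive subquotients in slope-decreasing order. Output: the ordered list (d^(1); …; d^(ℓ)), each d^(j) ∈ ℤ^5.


Barcode: M ≅ I[1,3], I[1,4], I[2,2], I[4,5], I[5,5]^2. HN layers by μ_θ (5 steps, strictly decreasing):
  μ^(1)=7; μ^(2)=3; μ^(3)=1; μ^(4)=-2; μ^(5)=-11

((0, 1, 0, 0, 0); (0, 0, 0, 0, 3); (1, 1, 1, 0, 0); (1, 1, 1, 1, 0); (0, 0, 0, 1, 0))


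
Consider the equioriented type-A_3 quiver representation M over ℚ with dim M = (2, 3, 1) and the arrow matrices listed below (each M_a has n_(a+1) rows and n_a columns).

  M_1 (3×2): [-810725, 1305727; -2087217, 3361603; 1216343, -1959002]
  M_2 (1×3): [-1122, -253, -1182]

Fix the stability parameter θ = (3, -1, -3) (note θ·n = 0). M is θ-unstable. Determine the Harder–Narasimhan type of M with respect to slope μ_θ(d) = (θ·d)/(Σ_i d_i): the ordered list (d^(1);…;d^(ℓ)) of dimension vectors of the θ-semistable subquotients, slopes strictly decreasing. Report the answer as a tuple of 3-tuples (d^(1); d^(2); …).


Via rank(M_{q-1}∘⋯∘M_p): M ≅ I[1,2], I[1,3], I[2,2].
μ_θ-semistable layers: μ^(1)=1; μ^(2)=-1/3; μ^(3)=-1

((1, 1, 0); (1, 1, 1); (0, 1, 0))
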